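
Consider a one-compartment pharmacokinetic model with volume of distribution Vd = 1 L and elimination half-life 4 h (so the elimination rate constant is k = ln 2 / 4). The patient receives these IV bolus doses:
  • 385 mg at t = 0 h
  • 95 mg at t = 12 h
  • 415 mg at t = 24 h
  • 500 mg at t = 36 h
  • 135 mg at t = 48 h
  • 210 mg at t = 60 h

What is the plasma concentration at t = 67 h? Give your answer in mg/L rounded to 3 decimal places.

70.024 mg/L

k = ln 2 / 4 = 0.17329 per h
Dose 1 (385 mg at t=0 h): 385·exp(−0.17329·67) = 0.003 mg/L
Dose 2 (95 mg at t=12 h): 95·exp(−0.17329·55) = 0.007 mg/L
Dose 3 (415 mg at t=24 h): 415·exp(−0.17329·43) = 0.241 mg/L
Dose 4 (500 mg at t=36 h): 500·exp(−0.17329·31) = 2.323 mg/L
Dose 5 (135 mg at t=48 h): 135·exp(−0.17329·19) = 5.017 mg/L
Dose 6 (210 mg at t=60 h): 210·exp(−0.17329·7) = 62.433 mg/L
C(67) = 0.003 + 0.007 + 0.241 + 2.323 + 5.017 + 62.433 = 70.024 mg/L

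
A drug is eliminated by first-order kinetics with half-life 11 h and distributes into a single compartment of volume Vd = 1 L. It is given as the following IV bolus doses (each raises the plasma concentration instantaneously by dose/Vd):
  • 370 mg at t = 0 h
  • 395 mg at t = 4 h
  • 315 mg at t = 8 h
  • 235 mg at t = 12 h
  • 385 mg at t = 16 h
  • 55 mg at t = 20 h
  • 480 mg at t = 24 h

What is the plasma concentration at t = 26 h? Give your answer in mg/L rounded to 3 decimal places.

1035.096 mg/L

k = ln 2 / 11 = 0.06301 per h
Dose 1 (370 mg at t=0 h): 370·exp(−0.06301·26) = 71.891 mg/L
Dose 2 (395 mg at t=4 h): 395·exp(−0.06301·22) = 98.750 mg/L
Dose 3 (315 mg at t=8 h): 315·exp(−0.06301·18) = 101.325 mg/L
Dose 4 (235 mg at t=12 h): 235·exp(−0.06301·14) = 97.261 mg/L
Dose 5 (385 mg at t=16 h): 385·exp(−0.06301·10) = 205.020 mg/L
Dose 6 (55 mg at t=20 h): 55·exp(−0.06301·6) = 37.685 mg/L
Dose 7 (480 mg at t=24 h): 480·exp(−0.06301·2) = 423.164 mg/L
C(26) = 71.891 + 98.750 + 101.325 + 97.261 + 205.020 + 37.685 + 423.164 = 1035.096 mg/L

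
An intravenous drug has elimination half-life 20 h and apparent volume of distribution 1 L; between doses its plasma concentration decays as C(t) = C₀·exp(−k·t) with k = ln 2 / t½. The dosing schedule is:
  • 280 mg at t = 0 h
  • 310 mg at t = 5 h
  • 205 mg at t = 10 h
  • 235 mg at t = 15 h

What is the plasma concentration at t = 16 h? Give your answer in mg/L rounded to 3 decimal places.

766.061 mg/L

k = ln 2 / 20 = 0.03466 per h
Dose 1 (280 mg at t=0 h): 280·exp(−0.03466·16) = 160.818 mg/L
Dose 2 (310 mg at t=5 h): 310·exp(−0.03466·11) = 211.736 mg/L
Dose 3 (205 mg at t=10 h): 205·exp(−0.03466·6) = 166.512 mg/L
Dose 4 (235 mg at t=15 h): 235·exp(−0.03466·1) = 226.995 mg/L
C(16) = 160.818 + 211.736 + 166.512 + 226.995 = 766.061 mg/L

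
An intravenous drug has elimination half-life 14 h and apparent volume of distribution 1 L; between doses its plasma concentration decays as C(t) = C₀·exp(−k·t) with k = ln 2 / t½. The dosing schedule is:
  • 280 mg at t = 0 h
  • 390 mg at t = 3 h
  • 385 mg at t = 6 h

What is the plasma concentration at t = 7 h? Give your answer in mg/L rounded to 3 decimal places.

884.323 mg/L

k = ln 2 / 14 = 0.04951 per h
Dose 1 (280 mg at t=0 h): 280·exp(−0.04951·7) = 197.990 mg/L
Dose 2 (390 mg at t=3 h): 390·exp(−0.04951·4) = 319.931 mg/L
Dose 3 (385 mg at t=6 h): 385·exp(−0.04951·1) = 366.403 mg/L
C(7) = 197.990 + 319.931 + 366.403 = 884.323 mg/L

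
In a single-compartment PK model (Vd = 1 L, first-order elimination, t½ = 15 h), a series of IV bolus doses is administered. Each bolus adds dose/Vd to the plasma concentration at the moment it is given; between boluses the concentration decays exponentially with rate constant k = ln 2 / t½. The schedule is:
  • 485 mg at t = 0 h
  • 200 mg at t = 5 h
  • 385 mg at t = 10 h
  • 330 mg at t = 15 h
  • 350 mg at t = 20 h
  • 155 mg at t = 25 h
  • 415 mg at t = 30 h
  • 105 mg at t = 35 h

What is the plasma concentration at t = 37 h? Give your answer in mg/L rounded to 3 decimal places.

k = ln 2 / 15 = 0.04621 per h
Dose 1 (485 mg at t=0 h): 485·exp(−0.04621·37) = 87.741 mg/L
Dose 2 (200 mg at t=5 h): 200·exp(−0.04621·32) = 45.586 mg/L
Dose 3 (385 mg at t=10 h): 385·exp(−0.04621·27) = 110.562 mg/L
Dose 4 (330 mg at t=15 h): 330·exp(−0.04621·22) = 119.400 mg/L
Dose 5 (350 mg at t=20 h): 350·exp(−0.04621·17) = 159.551 mg/L
Dose 6 (155 mg at t=25 h): 155·exp(−0.04621·12) = 89.024 mg/L
Dose 7 (415 mg at t=30 h): 415·exp(−0.04621·7) = 300.308 mg/L
Dose 8 (105 mg at t=35 h): 105·exp(−0.04621·2) = 95.731 mg/L
C(37) = 87.741 + 45.586 + 110.562 + 119.400 + 159.551 + 89.024 + 300.308 + 95.731 = 1007.904 mg/L

1007.904 mg/L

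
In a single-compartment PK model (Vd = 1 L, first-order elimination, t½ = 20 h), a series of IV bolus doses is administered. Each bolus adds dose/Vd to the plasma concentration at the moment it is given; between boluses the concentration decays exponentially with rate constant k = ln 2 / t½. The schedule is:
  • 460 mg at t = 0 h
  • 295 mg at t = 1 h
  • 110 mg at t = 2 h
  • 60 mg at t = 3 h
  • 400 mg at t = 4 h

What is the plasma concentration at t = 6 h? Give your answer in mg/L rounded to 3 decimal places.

1144.749 mg/L

k = ln 2 / 20 = 0.03466 per h
Dose 1 (460 mg at t=0 h): 460·exp(−0.03466·6) = 373.636 mg/L
Dose 2 (295 mg at t=1 h): 295·exp(−0.03466·5) = 248.064 mg/L
Dose 3 (110 mg at t=2 h): 110·exp(−0.03466·4) = 95.761 mg/L
Dose 4 (60 mg at t=3 h): 60·exp(−0.03466·3) = 54.075 mg/L
Dose 5 (400 mg at t=4 h): 400·exp(−0.03466·2) = 373.213 mg/L
C(6) = 373.636 + 248.064 + 95.761 + 54.075 + 373.213 = 1144.749 mg/L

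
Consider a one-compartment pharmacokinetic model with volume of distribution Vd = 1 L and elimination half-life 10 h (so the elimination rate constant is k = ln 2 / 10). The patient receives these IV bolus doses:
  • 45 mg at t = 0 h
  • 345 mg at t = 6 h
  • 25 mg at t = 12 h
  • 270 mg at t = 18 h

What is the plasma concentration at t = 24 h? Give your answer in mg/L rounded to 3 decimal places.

296.617 mg/L

k = ln 2 / 10 = 0.06931 per h
Dose 1 (45 mg at t=0 h): 45·exp(−0.06931·24) = 8.526 mg/L
Dose 2 (345 mg at t=6 h): 345·exp(−0.06931·18) = 99.075 mg/L
Dose 3 (25 mg at t=12 h): 25·exp(−0.06931·12) = 10.882 mg/L
Dose 4 (270 mg at t=18 h): 270·exp(−0.06931·6) = 178.134 mg/L
C(24) = 8.526 + 99.075 + 10.882 + 178.134 = 296.617 mg/L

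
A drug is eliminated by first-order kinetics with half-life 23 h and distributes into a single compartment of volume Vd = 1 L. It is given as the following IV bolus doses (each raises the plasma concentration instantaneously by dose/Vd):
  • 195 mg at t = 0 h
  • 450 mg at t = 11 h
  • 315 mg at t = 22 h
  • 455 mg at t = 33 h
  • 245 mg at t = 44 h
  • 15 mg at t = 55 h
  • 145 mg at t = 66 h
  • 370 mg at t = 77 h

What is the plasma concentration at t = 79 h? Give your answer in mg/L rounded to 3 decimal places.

k = ln 2 / 23 = 0.03014 per h
Dose 1 (195 mg at t=0 h): 195·exp(−0.03014·79) = 18.033 mg/L
Dose 2 (450 mg at t=11 h): 450·exp(−0.03014·68) = 57.971 mg/L
Dose 3 (315 mg at t=22 h): 315·exp(−0.03014·57) = 56.530 mg/L
Dose 4 (455 mg at t=33 h): 455·exp(−0.03014·46) = 113.750 mg/L
Dose 5 (245 mg at t=44 h): 245·exp(−0.03014·35) = 85.325 mg/L
Dose 6 (15 mg at t=55 h): 15·exp(−0.03014·24) = 7.277 mg/L
Dose 7 (145 mg at t=66 h): 145·exp(−0.03014·13) = 97.999 mg/L
Dose 8 (370 mg at t=77 h): 370·exp(−0.03014·2) = 348.358 mg/L
C(79) = 18.033 + 57.971 + 56.530 + 113.750 + 85.325 + 7.277 + 97.999 + 348.358 = 785.243 mg/L

785.243 mg/L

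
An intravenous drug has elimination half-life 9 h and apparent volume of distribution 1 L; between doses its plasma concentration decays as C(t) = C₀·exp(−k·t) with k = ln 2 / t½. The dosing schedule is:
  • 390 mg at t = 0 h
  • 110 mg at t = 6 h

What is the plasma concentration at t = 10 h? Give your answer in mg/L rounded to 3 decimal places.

k = ln 2 / 9 = 0.07702 per h
Dose 1 (390 mg at t=0 h): 390·exp(−0.07702·10) = 180.546 mg/L
Dose 2 (110 mg at t=6 h): 110·exp(−0.07702·4) = 80.835 mg/L
C(10) = 180.546 + 80.835 = 261.381 mg/L

261.381 mg/L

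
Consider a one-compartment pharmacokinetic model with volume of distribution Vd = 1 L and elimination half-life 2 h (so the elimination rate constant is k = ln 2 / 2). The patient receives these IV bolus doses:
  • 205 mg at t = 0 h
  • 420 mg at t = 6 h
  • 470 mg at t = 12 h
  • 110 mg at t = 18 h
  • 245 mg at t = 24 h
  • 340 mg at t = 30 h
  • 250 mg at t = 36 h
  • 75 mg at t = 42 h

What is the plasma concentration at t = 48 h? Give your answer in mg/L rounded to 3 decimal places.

k = ln 2 / 2 = 0.34657 per h
Dose 1 (205 mg at t=0 h): 205·exp(−0.34657·48) = 0.000 mg/L
Dose 2 (420 mg at t=6 h): 420·exp(−0.34657·42) = 0.000 mg/L
Dose 3 (470 mg at t=12 h): 470·exp(−0.34657·36) = 0.002 mg/L
Dose 4 (110 mg at t=18 h): 110·exp(−0.34657·30) = 0.003 mg/L
Dose 5 (245 mg at t=24 h): 245·exp(−0.34657·24) = 0.060 mg/L
Dose 6 (340 mg at t=30 h): 340·exp(−0.34657·18) = 0.664 mg/L
Dose 7 (250 mg at t=36 h): 250·exp(−0.34657·12) = 3.906 mg/L
Dose 8 (75 mg at t=42 h): 75·exp(−0.34657·6) = 9.375 mg/L
C(48) = 0.000 + 0.000 + 0.002 + 0.003 + 0.060 + 0.664 + 3.906 + 9.375 = 14.010 mg/L

14.010 mg/L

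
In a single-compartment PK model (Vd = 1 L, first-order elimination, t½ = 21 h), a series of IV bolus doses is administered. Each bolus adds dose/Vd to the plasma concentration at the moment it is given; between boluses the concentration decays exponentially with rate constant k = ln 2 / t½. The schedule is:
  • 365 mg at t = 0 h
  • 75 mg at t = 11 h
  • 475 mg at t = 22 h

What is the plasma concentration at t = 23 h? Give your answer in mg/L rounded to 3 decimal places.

k = ln 2 / 21 = 0.03301 per h
Dose 1 (365 mg at t=0 h): 365·exp(−0.03301·23) = 170.841 mg/L
Dose 2 (75 mg at t=11 h): 75·exp(−0.03301·12) = 50.471 mg/L
Dose 3 (475 mg at t=22 h): 475·exp(−0.03301·1) = 459.578 mg/L
C(23) = 170.841 + 50.471 + 459.578 = 680.890 mg/L

680.890 mg/L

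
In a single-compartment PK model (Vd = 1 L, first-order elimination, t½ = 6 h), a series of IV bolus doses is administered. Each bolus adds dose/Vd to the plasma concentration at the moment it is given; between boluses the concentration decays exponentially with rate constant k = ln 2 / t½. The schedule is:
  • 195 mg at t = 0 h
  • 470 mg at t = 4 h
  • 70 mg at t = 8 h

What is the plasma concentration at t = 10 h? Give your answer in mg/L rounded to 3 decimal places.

k = ln 2 / 6 = 0.11552 per h
Dose 1 (195 mg at t=0 h): 195·exp(−0.11552·10) = 61.421 mg/L
Dose 2 (470 mg at t=4 h): 470·exp(−0.11552·6) = 235.000 mg/L
Dose 3 (70 mg at t=8 h): 70·exp(−0.11552·2) = 55.559 mg/L
C(10) = 61.421 + 235.000 + 55.559 = 351.980 mg/L

351.980 mg/L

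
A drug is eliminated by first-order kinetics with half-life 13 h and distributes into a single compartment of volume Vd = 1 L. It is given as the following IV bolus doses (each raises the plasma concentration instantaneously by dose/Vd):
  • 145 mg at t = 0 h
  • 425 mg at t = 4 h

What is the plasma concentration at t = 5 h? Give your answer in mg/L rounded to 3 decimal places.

k = ln 2 / 13 = 0.05332 per h
Dose 1 (145 mg at t=0 h): 145·exp(−0.05332·5) = 111.068 mg/L
Dose 2 (425 mg at t=4 h): 425·exp(−0.05332·1) = 402.933 mg/L
C(5) = 111.068 + 402.933 = 514.001 mg/L

514.001 mg/L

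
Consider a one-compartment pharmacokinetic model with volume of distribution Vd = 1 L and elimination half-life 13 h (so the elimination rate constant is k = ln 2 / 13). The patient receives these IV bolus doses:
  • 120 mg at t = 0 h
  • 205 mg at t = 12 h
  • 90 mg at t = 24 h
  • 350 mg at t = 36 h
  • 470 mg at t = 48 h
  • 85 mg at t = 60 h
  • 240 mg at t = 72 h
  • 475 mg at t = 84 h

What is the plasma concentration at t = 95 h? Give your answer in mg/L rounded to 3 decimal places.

406.449 mg/L

k = ln 2 / 13 = 0.05332 per h
Dose 1 (120 mg at t=0 h): 120·exp(−0.05332·95) = 0.757 mg/L
Dose 2 (205 mg at t=12 h): 205·exp(−0.05332·83) = 2.454 mg/L
Dose 3 (90 mg at t=24 h): 90·exp(−0.05332·71) = 2.042 mg/L
Dose 4 (350 mg at t=36 h): 350·exp(−0.05332·59) = 15.061 mg/L
Dose 5 (470 mg at t=48 h): 470·exp(−0.05332·47) = 38.349 mg/L
Dose 6 (85 mg at t=60 h): 85·exp(−0.05332·35) = 13.151 mg/L
Dose 7 (240 mg at t=72 h): 240·exp(−0.05332·23) = 70.408 mg/L
Dose 8 (475 mg at t=84 h): 475·exp(−0.05332·11) = 264.226 mg/L
C(95) = 0.757 + 2.454 + 2.042 + 15.061 + 38.349 + 13.151 + 70.408 + 264.226 = 406.449 mg/L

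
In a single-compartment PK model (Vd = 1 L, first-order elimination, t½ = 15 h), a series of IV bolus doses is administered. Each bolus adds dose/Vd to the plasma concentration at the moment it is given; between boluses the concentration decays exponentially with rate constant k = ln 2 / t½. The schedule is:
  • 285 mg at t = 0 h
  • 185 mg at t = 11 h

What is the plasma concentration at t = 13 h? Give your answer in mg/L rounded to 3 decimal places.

324.966 mg/L

k = ln 2 / 15 = 0.04621 per h
Dose 1 (285 mg at t=0 h): 285·exp(−0.04621·13) = 156.298 mg/L
Dose 2 (185 mg at t=11 h): 185·exp(−0.04621·2) = 168.669 mg/L
C(13) = 156.298 + 168.669 = 324.966 mg/L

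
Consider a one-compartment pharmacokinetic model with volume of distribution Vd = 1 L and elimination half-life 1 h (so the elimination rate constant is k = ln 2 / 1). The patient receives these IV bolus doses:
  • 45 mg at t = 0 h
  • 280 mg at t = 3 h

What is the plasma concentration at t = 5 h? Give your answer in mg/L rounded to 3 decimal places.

71.406 mg/L

k = ln 2 / 1 = 0.69315 per h
Dose 1 (45 mg at t=0 h): 45·exp(−0.69315·5) = 1.406 mg/L
Dose 2 (280 mg at t=3 h): 280·exp(−0.69315·2) = 70.000 mg/L
C(5) = 1.406 + 70.000 = 71.406 mg/L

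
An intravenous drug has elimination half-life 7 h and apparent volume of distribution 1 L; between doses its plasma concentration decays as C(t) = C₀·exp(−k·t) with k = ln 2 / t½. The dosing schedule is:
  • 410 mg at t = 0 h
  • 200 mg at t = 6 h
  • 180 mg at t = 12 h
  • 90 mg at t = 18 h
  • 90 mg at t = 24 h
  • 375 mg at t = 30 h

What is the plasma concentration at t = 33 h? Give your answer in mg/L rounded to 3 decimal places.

387.838 mg/L

k = ln 2 / 7 = 0.09902 per h
Dose 1 (410 mg at t=0 h): 410·exp(−0.09902·33) = 15.619 mg/L
Dose 2 (200 mg at t=6 h): 200·exp(−0.09902·27) = 13.801 mg/L
Dose 3 (180 mg at t=12 h): 180·exp(−0.09902·21) = 22.500 mg/L
Dose 4 (90 mg at t=18 h): 90·exp(−0.09902·15) = 20.379 mg/L
Dose 5 (90 mg at t=24 h): 90·exp(−0.09902·9) = 36.915 mg/L
Dose 6 (375 mg at t=30 h): 375·exp(−0.09902·3) = 278.624 mg/L
C(33) = 15.619 + 13.801 + 22.500 + 20.379 + 36.915 + 278.624 = 387.838 mg/L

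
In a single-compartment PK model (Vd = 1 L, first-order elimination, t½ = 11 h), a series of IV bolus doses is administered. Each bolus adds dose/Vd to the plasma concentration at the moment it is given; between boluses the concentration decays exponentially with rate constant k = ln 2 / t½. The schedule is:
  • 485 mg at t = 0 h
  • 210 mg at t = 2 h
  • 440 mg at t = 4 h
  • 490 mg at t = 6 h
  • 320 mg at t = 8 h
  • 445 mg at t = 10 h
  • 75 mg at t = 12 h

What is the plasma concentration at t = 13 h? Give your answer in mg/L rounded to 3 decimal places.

1555.854 mg/L

k = ln 2 / 11 = 0.06301 per h
Dose 1 (485 mg at t=0 h): 485·exp(−0.06301·13) = 213.786 mg/L
Dose 2 (210 mg at t=2 h): 210·exp(−0.06301·11) = 105.000 mg/L
Dose 3 (440 mg at t=4 h): 440·exp(−0.06301·9) = 249.549 mg/L
Dose 4 (490 mg at t=6 h): 490·exp(−0.06301·7) = 315.233 mg/L
Dose 5 (320 mg at t=8 h): 320·exp(−0.06301·5) = 233.517 mg/L
Dose 6 (445 mg at t=10 h): 445·exp(−0.06301·3) = 368.350 mg/L
Dose 7 (75 mg at t=12 h): 75·exp(−0.06301·1) = 70.420 mg/L
C(13) = 213.786 + 105.000 + 249.549 + 315.233 + 233.517 + 368.350 + 70.420 = 1555.854 mg/L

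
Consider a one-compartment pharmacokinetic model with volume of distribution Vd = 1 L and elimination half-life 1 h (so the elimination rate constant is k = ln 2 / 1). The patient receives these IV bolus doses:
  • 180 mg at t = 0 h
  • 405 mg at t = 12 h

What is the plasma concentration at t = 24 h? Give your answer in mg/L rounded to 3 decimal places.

k = ln 2 / 1 = 0.69315 per h
Dose 1 (180 mg at t=0 h): 180·exp(−0.69315·24) = 0.000 mg/L
Dose 2 (405 mg at t=12 h): 405·exp(−0.69315·12) = 0.099 mg/L
C(24) = 0.000 + 0.099 = 0.099 mg/L

0.099 mg/L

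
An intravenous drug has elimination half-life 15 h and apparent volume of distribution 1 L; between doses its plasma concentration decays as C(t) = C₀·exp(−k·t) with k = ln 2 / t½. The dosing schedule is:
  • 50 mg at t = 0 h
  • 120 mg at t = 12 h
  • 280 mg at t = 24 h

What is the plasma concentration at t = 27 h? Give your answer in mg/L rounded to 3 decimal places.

k = ln 2 / 15 = 0.04621 per h
Dose 1 (50 mg at t=0 h): 50·exp(−0.04621·27) = 14.359 mg/L
Dose 2 (120 mg at t=12 h): 120·exp(−0.04621·15) = 60.000 mg/L
Dose 3 (280 mg at t=24 h): 280·exp(−0.04621·3) = 243.754 mg/L
C(27) = 14.359 + 60.000 + 243.754 = 318.113 mg/L

318.113 mg/L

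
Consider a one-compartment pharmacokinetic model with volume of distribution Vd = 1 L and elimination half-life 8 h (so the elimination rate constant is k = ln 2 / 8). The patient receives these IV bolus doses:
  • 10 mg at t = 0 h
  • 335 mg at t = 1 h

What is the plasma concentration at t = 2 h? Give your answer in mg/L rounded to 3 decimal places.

k = ln 2 / 8 = 0.08664 per h
Dose 1 (10 mg at t=0 h): 10·exp(−0.08664·2) = 8.409 mg/L
Dose 2 (335 mg at t=1 h): 335·exp(−0.08664·1) = 307.196 mg/L
C(2) = 8.409 + 307.196 = 315.605 mg/L

315.605 mg/L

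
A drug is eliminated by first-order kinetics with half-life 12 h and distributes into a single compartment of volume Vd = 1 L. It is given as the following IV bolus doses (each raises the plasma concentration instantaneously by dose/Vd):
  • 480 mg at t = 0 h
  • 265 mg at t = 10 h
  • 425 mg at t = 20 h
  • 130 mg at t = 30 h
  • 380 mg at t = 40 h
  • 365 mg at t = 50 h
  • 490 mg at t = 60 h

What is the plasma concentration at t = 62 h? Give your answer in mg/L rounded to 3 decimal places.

810.222 mg/L

k = ln 2 / 12 = 0.05776 per h
Dose 1 (480 mg at t=0 h): 480·exp(−0.05776·62) = 13.363 mg/L
Dose 2 (265 mg at t=10 h): 265·exp(−0.05776·52) = 13.146 mg/L
Dose 3 (425 mg at t=20 h): 425·exp(−0.05776·42) = 37.565 mg/L
Dose 4 (130 mg at t=30 h): 130·exp(−0.05776·32) = 20.474 mg/L
Dose 5 (380 mg at t=40 h): 380·exp(−0.05776·22) = 106.634 mg/L
Dose 6 (365 mg at t=50 h): 365·exp(−0.05776·12) = 182.500 mg/L
Dose 7 (490 mg at t=60 h): 490·exp(−0.05776·2) = 436.540 mg/L
C(62) = 13.363 + 13.146 + 37.565 + 20.474 + 106.634 + 182.500 + 436.540 = 810.222 mg/L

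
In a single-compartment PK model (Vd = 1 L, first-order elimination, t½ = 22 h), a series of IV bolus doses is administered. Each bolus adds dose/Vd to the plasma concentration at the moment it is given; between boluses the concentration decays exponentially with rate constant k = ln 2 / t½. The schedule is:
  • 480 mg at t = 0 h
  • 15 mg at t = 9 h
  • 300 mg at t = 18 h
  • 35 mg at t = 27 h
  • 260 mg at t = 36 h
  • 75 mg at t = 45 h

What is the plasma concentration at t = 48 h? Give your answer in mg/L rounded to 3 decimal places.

491.203 mg/L

k = ln 2 / 22 = 0.03151 per h
Dose 1 (480 mg at t=0 h): 480·exp(−0.03151·48) = 105.791 mg/L
Dose 2 (15 mg at t=9 h): 15·exp(−0.03151·39) = 4.390 mg/L
Dose 3 (300 mg at t=18 h): 300·exp(−0.03151·30) = 116.580 mg/L
Dose 4 (35 mg at t=27 h): 35·exp(−0.03151·21) = 18.060 mg/L
Dose 5 (260 mg at t=36 h): 260·exp(−0.03151·12) = 178.146 mg/L
Dose 6 (75 mg at t=45 h): 75·exp(−0.03151·3) = 68.236 mg/L
C(48) = 105.791 + 4.390 + 116.580 + 18.060 + 178.146 + 68.236 = 491.203 mg/L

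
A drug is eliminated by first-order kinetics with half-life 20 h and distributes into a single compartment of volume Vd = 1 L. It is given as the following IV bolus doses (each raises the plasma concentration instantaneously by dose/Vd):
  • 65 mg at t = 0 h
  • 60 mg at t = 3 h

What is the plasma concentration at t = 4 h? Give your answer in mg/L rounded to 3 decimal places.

k = ln 2 / 20 = 0.03466 per h
Dose 1 (65 mg at t=0 h): 65·exp(−0.03466·4) = 56.586 mg/L
Dose 2 (60 mg at t=3 h): 60·exp(−0.03466·1) = 57.956 mg/L
C(4) = 56.586 + 57.956 = 114.542 mg/L

114.542 mg/L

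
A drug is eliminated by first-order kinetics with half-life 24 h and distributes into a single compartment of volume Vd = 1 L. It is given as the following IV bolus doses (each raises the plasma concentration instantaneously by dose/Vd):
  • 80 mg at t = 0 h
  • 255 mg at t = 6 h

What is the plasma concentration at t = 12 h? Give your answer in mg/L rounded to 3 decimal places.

270.997 mg/L

k = ln 2 / 24 = 0.02888 per h
Dose 1 (80 mg at t=0 h): 80·exp(−0.02888·12) = 56.569 mg/L
Dose 2 (255 mg at t=6 h): 255·exp(−0.02888·6) = 214.429 mg/L
C(12) = 56.569 + 214.429 = 270.997 mg/L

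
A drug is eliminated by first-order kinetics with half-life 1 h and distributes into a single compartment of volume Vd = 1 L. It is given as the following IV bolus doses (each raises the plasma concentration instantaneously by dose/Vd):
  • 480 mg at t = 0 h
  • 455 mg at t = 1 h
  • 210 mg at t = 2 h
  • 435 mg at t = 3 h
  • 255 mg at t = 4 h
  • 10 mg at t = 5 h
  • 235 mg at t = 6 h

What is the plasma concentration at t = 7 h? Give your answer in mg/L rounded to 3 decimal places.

k = ln 2 / 1 = 0.69315 per h
Dose 1 (480 mg at t=0 h): 480·exp(−0.69315·7) = 3.750 mg/L
Dose 2 (455 mg at t=1 h): 455·exp(−0.69315·6) = 7.109 mg/L
Dose 3 (210 mg at t=2 h): 210·exp(−0.69315·5) = 6.562 mg/L
Dose 4 (435 mg at t=3 h): 435·exp(−0.69315·4) = 27.188 mg/L
Dose 5 (255 mg at t=4 h): 255·exp(−0.69315·3) = 31.875 mg/L
Dose 6 (10 mg at t=5 h): 10·exp(−0.69315·2) = 2.500 mg/L
Dose 7 (235 mg at t=6 h): 235·exp(−0.69315·1) = 117.500 mg/L
C(7) = 3.750 + 7.109 + 6.562 + 27.188 + 31.875 + 2.500 + 117.500 = 196.484 mg/L

196.484 mg/L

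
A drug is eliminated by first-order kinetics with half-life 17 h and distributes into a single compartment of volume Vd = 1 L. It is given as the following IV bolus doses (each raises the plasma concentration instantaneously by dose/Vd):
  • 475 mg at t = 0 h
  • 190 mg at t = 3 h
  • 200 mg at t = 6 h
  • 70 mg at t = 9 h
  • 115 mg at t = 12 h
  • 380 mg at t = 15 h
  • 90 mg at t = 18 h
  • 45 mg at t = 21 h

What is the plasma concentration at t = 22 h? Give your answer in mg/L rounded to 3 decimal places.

908.419 mg/L

k = ln 2 / 17 = 0.04077 per h
Dose 1 (475 mg at t=0 h): 475·exp(−0.04077·22) = 193.698 mg/L
Dose 2 (190 mg at t=3 h): 190·exp(−0.04077·19) = 87.561 mg/L
Dose 3 (200 mg at t=6 h): 200·exp(−0.04077·16) = 104.162 mg/L
Dose 4 (70 mg at t=9 h): 70·exp(−0.04077·13) = 41.200 mg/L
Dose 5 (115 mg at t=12 h): 115·exp(−0.04077·10) = 76.493 mg/L
Dose 6 (380 mg at t=15 h): 380·exp(−0.04077·7) = 285.647 mg/L
Dose 7 (90 mg at t=18 h): 90·exp(−0.04077·4) = 76.456 mg/L
Dose 8 (45 mg at t=21 h): 45·exp(−0.04077·1) = 43.202 mg/L
C(22) = 193.698 + 87.561 + 104.162 + 41.200 + 76.493 + 285.647 + 76.456 + 43.202 = 908.419 mg/L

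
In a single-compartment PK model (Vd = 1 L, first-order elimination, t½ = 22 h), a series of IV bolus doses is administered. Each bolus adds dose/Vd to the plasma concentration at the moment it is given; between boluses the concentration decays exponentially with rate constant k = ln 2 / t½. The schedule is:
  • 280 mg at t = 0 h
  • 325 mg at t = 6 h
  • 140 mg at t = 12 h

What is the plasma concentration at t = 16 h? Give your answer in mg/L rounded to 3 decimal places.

529.721 mg/L

k = ln 2 / 22 = 0.03151 per h
Dose 1 (280 mg at t=0 h): 280·exp(−0.03151·16) = 169.133 mg/L
Dose 2 (325 mg at t=6 h): 325·exp(−0.03151·10) = 237.166 mg/L
Dose 3 (140 mg at t=12 h): 140·exp(−0.03151·4) = 123.423 mg/L
C(16) = 169.133 + 237.166 + 123.423 = 529.721 mg/L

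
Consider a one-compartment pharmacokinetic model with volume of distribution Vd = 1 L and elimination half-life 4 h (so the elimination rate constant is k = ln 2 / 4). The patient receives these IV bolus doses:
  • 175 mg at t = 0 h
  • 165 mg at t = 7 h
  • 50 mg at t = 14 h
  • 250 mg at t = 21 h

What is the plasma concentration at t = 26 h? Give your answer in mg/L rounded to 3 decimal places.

119.427 mg/L

k = ln 2 / 4 = 0.17329 per h
Dose 1 (175 mg at t=0 h): 175·exp(−0.17329·26) = 1.933 mg/L
Dose 2 (165 mg at t=7 h): 165·exp(−0.17329·19) = 6.132 mg/L
Dose 3 (50 mg at t=14 h): 50·exp(−0.17329·12) = 6.250 mg/L
Dose 4 (250 mg at t=21 h): 250·exp(−0.17329·5) = 105.112 mg/L
C(26) = 1.933 + 6.132 + 6.250 + 105.112 = 119.427 mg/L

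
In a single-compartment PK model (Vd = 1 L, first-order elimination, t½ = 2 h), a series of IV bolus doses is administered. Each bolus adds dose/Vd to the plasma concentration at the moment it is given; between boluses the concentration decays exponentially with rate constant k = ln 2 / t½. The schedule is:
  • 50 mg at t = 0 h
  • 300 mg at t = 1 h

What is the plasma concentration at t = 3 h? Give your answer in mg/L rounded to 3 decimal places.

k = ln 2 / 2 = 0.34657 per h
Dose 1 (50 mg at t=0 h): 50·exp(−0.34657·3) = 17.678 mg/L
Dose 2 (300 mg at t=1 h): 300·exp(−0.34657·2) = 150.000 mg/L
C(3) = 17.678 + 150.000 = 167.678 mg/L

167.678 mg/L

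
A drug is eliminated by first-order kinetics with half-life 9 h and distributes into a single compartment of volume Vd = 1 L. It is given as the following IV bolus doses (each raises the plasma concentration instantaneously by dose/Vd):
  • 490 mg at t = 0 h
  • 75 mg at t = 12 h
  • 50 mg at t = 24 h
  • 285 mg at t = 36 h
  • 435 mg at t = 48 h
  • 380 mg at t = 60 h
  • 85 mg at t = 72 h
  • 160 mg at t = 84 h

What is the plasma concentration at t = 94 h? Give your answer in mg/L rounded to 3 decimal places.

133.965 mg/L

k = ln 2 / 9 = 0.07702 per h
Dose 1 (490 mg at t=0 h): 490·exp(−0.07702·94) = 0.352 mg/L
Dose 2 (75 mg at t=12 h): 75·exp(−0.07702·82) = 0.136 mg/L
Dose 3 (50 mg at t=24 h): 50·exp(−0.07702·70) = 0.228 mg/L
Dose 4 (285 mg at t=36 h): 285·exp(−0.07702·58) = 3.272 mg/L
Dose 5 (435 mg at t=48 h): 435·exp(−0.07702·46) = 12.586 mg/L
Dose 6 (380 mg at t=60 h): 380·exp(−0.07702·34) = 27.705 mg/L
Dose 7 (85 mg at t=72 h): 85·exp(−0.07702·22) = 15.616 mg/L
Dose 8 (160 mg at t=84 h): 160·exp(−0.07702·10) = 74.070 mg/L
C(94) = 0.352 + 0.136 + 0.228 + 3.272 + 12.586 + 27.705 + 15.616 + 74.070 = 133.965 mg/L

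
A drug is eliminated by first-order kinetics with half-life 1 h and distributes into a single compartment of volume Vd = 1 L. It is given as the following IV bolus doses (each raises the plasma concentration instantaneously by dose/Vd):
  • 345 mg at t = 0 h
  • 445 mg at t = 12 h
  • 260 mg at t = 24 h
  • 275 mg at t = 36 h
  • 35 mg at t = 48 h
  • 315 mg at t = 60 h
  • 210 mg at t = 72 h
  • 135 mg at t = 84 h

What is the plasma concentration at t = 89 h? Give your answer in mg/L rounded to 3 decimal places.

k = ln 2 / 1 = 0.69315 per h
Dose 1 (345 mg at t=0 h): 345·exp(−0.69315·89) = 0.000 mg/L
Dose 2 (445 mg at t=12 h): 445·exp(−0.69315·77) = 0.000 mg/L
Dose 3 (260 mg at t=24 h): 260·exp(−0.69315·65) = 0.000 mg/L
Dose 4 (275 mg at t=36 h): 275·exp(−0.69315·53) = 0.000 mg/L
Dose 5 (35 mg at t=48 h): 35·exp(−0.69315·41) = 0.000 mg/L
Dose 6 (315 mg at t=60 h): 315·exp(−0.69315·29) = 0.000 mg/L
Dose 7 (210 mg at t=72 h): 210·exp(−0.69315·17) = 0.002 mg/L
Dose 8 (135 mg at t=84 h): 135·exp(−0.69315·5) = 4.219 mg/L
C(89) = 0.000 + 0.000 + 0.000 + 0.000 + 0.000 + 0.000 + 0.002 + 4.219 = 4.220 mg/L

4.220 mg/L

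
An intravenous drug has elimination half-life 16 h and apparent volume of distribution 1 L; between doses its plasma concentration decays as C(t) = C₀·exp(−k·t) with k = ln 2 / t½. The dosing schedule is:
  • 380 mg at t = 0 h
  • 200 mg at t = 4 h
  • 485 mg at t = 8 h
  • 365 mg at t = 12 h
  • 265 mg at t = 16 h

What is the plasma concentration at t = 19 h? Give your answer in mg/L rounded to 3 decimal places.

k = ln 2 / 16 = 0.04332 per h
Dose 1 (380 mg at t=0 h): 380·exp(−0.04332·19) = 166.844 mg/L
Dose 2 (200 mg at t=4 h): 200·exp(−0.04332·15) = 104.427 mg/L
Dose 3 (485 mg at t=8 h): 485·exp(−0.04332·11) = 301.151 mg/L
Dose 4 (365 mg at t=12 h): 365·exp(−0.04332·7) = 269.521 mg/L
Dose 5 (265 mg at t=16 h): 265·exp(−0.04332·3) = 232.703 mg/L
C(19) = 166.844 + 104.427 + 301.151 + 269.521 + 232.703 = 1074.646 mg/L

1074.646 mg/L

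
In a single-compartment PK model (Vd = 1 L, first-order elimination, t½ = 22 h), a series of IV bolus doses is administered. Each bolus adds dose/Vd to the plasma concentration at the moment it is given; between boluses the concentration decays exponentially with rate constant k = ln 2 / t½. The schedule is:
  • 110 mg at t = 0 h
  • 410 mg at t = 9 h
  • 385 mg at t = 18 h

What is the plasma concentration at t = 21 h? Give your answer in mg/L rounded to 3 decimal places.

687.959 mg/L

k = ln 2 / 22 = 0.03151 per h
Dose 1 (110 mg at t=0 h): 110·exp(−0.03151·21) = 56.760 mg/L
Dose 2 (410 mg at t=9 h): 410·exp(−0.03151·12) = 280.922 mg/L
Dose 3 (385 mg at t=18 h): 385·exp(−0.03151·3) = 350.277 mg/L
C(21) = 56.760 + 280.922 + 350.277 = 687.959 mg/L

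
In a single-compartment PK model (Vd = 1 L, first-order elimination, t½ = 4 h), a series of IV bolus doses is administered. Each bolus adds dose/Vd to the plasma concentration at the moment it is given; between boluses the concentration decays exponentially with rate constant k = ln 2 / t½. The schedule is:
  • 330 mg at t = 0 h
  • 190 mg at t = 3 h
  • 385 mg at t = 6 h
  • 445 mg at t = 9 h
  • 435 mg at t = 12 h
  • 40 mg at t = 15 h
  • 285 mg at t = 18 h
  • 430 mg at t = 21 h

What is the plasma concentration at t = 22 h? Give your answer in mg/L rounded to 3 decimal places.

678.066 mg/L

k = ln 2 / 4 = 0.17329 per h
Dose 1 (330 mg at t=0 h): 330·exp(−0.17329·22) = 7.292 mg/L
Dose 2 (190 mg at t=3 h): 190·exp(−0.17329·19) = 7.061 mg/L
Dose 3 (385 mg at t=6 h): 385·exp(−0.17329·16) = 24.062 mg/L
Dose 4 (445 mg at t=9 h): 445·exp(−0.17329·13) = 46.775 mg/L
Dose 5 (435 mg at t=12 h): 435·exp(−0.17329·10) = 76.898 mg/L
Dose 6 (40 mg at t=15 h): 40·exp(−0.17329·7) = 11.892 mg/L
Dose 7 (285 mg at t=18 h): 285·exp(−0.17329·4) = 142.500 mg/L
Dose 8 (430 mg at t=21 h): 430·exp(−0.17329·1) = 361.585 mg/L
C(22) = 7.292 + 7.061 + 24.062 + 46.775 + 76.898 + 11.892 + 142.500 + 361.585 = 678.066 mg/L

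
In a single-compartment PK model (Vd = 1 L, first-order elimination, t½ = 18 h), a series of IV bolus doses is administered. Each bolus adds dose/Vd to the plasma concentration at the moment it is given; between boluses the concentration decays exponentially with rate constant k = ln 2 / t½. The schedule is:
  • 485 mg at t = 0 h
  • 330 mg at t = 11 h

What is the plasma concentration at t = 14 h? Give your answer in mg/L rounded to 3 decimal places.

k = ln 2 / 18 = 0.03851 per h
Dose 1 (485 mg at t=0 h): 485·exp(−0.03851·14) = 282.883 mg/L
Dose 2 (330 mg at t=11 h): 330·exp(−0.03851·3) = 293.997 mg/L
C(14) = 282.883 + 293.997 = 576.880 mg/L

576.880 mg/L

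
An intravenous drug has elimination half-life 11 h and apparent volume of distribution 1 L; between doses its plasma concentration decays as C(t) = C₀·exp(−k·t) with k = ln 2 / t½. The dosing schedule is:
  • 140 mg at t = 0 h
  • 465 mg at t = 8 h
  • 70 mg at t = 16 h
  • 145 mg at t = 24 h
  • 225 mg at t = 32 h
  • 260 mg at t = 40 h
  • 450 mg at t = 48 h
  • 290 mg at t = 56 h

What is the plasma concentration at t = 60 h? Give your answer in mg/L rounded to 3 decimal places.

k = ln 2 / 11 = 0.06301 per h
Dose 1 (140 mg at t=0 h): 140·exp(−0.06301·60) = 3.193 mg/L
Dose 2 (465 mg at t=8 h): 465·exp(−0.06301·52) = 17.555 mg/L
Dose 3 (70 mg at t=16 h): 70·exp(−0.06301·44) = 4.375 mg/L
Dose 4 (145 mg at t=24 h): 145·exp(−0.06301·36) = 15.003 mg/L
Dose 5 (225 mg at t=32 h): 225·exp(−0.06301·28) = 38.541 mg/L
Dose 6 (260 mg at t=40 h): 260·exp(−0.06301·20) = 73.730 mg/L
Dose 7 (450 mg at t=48 h): 450·exp(−0.06301·12) = 211.259 mg/L
Dose 8 (290 mg at t=56 h): 290·exp(−0.06301·4) = 225.389 mg/L
C(60) = 3.193 + 17.555 + 4.375 + 15.003 + 38.541 + 73.730 + 211.259 + 225.389 = 589.045 mg/L

589.045 mg/L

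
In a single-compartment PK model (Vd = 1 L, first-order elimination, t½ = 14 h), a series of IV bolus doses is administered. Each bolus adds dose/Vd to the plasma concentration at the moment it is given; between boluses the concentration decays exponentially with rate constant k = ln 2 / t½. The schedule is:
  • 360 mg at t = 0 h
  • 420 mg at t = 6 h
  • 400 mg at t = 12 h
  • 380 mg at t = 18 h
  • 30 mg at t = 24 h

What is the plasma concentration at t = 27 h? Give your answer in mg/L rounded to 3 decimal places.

702.627 mg/L

k = ln 2 / 14 = 0.04951 per h
Dose 1 (360 mg at t=0 h): 360·exp(−0.04951·27) = 94.568 mg/L
Dose 2 (420 mg at t=6 h): 420·exp(−0.04951·21) = 148.492 mg/L
Dose 3 (400 mg at t=12 h): 400·exp(−0.04951·15) = 190.339 mg/L
Dose 4 (380 mg at t=18 h): 380·exp(−0.04951·9) = 243.368 mg/L
Dose 5 (30 mg at t=24 h): 30·exp(−0.04951·3) = 25.859 mg/L
C(27) = 94.568 + 148.492 + 190.339 + 243.368 + 25.859 = 702.627 mg/L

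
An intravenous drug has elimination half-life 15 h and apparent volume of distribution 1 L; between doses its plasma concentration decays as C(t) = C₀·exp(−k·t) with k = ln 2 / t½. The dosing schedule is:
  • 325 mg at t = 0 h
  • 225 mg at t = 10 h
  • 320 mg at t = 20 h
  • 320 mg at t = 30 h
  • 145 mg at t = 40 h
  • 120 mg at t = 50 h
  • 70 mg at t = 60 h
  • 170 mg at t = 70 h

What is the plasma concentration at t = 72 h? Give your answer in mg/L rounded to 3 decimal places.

k = ln 2 / 15 = 0.04621 per h
Dose 1 (325 mg at t=0 h): 325·exp(−0.04621·72) = 11.666 mg/L
Dose 2 (225 mg at t=10 h): 225·exp(−0.04621·62) = 12.821 mg/L
Dose 3 (320 mg at t=20 h): 320·exp(−0.04621·52) = 28.945 mg/L
Dose 4 (320 mg at t=30 h): 320·exp(−0.04621·42) = 45.948 mg/L
Dose 5 (145 mg at t=40 h): 145·exp(−0.04621·32) = 33.050 mg/L
Dose 6 (120 mg at t=50 h): 120·exp(−0.04621·22) = 43.418 mg/L
Dose 7 (70 mg at t=60 h): 70·exp(−0.04621·12) = 40.204 mg/L
Dose 8 (170 mg at t=70 h): 170·exp(−0.04621·2) = 154.993 mg/L
C(72) = 11.666 + 12.821 + 28.945 + 45.948 + 33.050 + 43.418 + 40.204 + 154.993 = 371.046 mg/L

371.046 mg/L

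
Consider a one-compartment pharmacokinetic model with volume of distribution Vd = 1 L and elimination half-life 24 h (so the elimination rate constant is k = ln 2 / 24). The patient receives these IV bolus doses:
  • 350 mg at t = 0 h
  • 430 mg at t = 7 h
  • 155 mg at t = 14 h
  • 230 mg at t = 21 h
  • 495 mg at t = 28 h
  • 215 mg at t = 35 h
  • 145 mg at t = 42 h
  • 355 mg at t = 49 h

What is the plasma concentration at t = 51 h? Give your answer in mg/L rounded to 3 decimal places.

k = ln 2 / 24 = 0.02888 per h
Dose 1 (350 mg at t=0 h): 350·exp(−0.02888·51) = 80.238 mg/L
Dose 2 (430 mg at t=7 h): 430·exp(−0.02888·44) = 120.665 mg/L
Dose 3 (155 mg at t=14 h): 155·exp(−0.02888·37) = 53.241 mg/L
Dose 4 (230 mg at t=21 h): 230·exp(−0.02888·30) = 96.703 mg/L
Dose 5 (495 mg at t=28 h): 495·exp(−0.02888·23) = 254.752 mg/L
Dose 6 (215 mg at t=35 h): 215·exp(−0.02888·16) = 135.442 mg/L
Dose 7 (145 mg at t=42 h): 145·exp(−0.02888·9) = 111.810 mg/L
Dose 8 (355 mg at t=49 h): 355·exp(−0.02888·2) = 335.075 mg/L
C(51) = 80.238 + 120.665 + 53.241 + 96.703 + 254.752 + 135.442 + 111.810 + 335.075 = 1187.926 mg/L

1187.926 mg/L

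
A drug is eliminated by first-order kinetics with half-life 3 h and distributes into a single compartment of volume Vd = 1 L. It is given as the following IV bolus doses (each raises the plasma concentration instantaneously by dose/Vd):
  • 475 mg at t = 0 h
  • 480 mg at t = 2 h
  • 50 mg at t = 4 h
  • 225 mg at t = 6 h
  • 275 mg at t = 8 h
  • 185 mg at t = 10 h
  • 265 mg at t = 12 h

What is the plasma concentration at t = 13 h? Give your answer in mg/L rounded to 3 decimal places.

501.706 mg/L

k = ln 2 / 3 = 0.23105 per h
Dose 1 (475 mg at t=0 h): 475·exp(−0.23105·13) = 23.563 mg/L
Dose 2 (480 mg at t=2 h): 480·exp(−0.23105·11) = 37.798 mg/L
Dose 3 (50 mg at t=4 h): 50·exp(−0.23105·9) = 6.250 mg/L
Dose 4 (225 mg at t=6 h): 225·exp(−0.23105·7) = 44.646 mg/L
Dose 5 (275 mg at t=8 h): 275·exp(−0.23105·5) = 86.620 mg/L
Dose 6 (185 mg at t=10 h): 185·exp(−0.23105·3) = 92.500 mg/L
Dose 7 (265 mg at t=12 h): 265·exp(−0.23105·1) = 210.331 mg/L
C(13) = 23.563 + 37.798 + 6.250 + 44.646 + 86.620 + 92.500 + 210.331 = 501.706 mg/L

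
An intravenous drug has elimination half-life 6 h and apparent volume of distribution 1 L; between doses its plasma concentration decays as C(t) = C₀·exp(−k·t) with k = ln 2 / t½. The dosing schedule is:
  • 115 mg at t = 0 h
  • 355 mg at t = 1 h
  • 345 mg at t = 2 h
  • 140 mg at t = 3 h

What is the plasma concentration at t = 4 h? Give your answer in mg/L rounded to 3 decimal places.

k = ln 2 / 6 = 0.11552 per h
Dose 1 (115 mg at t=0 h): 115·exp(−0.11552·4) = 72.445 mg/L
Dose 2 (355 mg at t=1 h): 355·exp(−0.11552·3) = 251.023 mg/L
Dose 3 (345 mg at t=2 h): 345·exp(−0.11552·2) = 273.827 mg/L
Dose 4 (140 mg at t=3 h): 140·exp(−0.11552·1) = 124.726 mg/L
C(4) = 72.445 + 251.023 + 273.827 + 124.726 = 722.021 mg/L

722.021 mg/L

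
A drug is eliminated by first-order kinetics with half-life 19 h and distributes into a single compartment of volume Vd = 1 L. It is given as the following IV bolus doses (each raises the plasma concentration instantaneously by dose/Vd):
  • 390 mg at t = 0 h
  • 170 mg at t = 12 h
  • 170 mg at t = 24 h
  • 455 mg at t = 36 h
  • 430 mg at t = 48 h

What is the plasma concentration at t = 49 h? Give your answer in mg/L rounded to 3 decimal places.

875.404 mg/L

k = ln 2 / 19 = 0.03648 per h
Dose 1 (390 mg at t=0 h): 390·exp(−0.03648·49) = 65.272 mg/L
Dose 2 (170 mg at t=12 h): 170·exp(−0.03648·37) = 44.079 mg/L
Dose 3 (170 mg at t=24 h): 170·exp(−0.03648·25) = 68.290 mg/L
Dose 4 (455 mg at t=36 h): 455·exp(−0.03648·13) = 283.168 mg/L
Dose 5 (430 mg at t=48 h): 430·exp(−0.03648·1) = 414.596 mg/L
C(49) = 65.272 + 44.079 + 68.290 + 283.168 + 414.596 = 875.404 mg/L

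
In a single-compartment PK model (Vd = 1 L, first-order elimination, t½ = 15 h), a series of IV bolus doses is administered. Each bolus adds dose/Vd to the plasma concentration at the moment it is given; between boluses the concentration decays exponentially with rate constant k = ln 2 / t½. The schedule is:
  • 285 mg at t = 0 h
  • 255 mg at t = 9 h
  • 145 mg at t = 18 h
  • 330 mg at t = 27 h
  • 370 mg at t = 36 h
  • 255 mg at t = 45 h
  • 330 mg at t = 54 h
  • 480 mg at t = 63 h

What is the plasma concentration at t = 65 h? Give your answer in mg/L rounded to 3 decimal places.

k = ln 2 / 15 = 0.04621 per h
Dose 1 (285 mg at t=0 h): 285·exp(−0.04621·65) = 14.138 mg/L
Dose 2 (255 mg at t=9 h): 255·exp(−0.04621·56) = 19.173 mg/L
Dose 3 (145 mg at t=18 h): 145·exp(−0.04621·47) = 16.525 mg/L
Dose 4 (330 mg at t=27 h): 330·exp(−0.04621·38) = 57.004 mg/L
Dose 5 (370 mg at t=36 h): 370·exp(−0.04621·29) = 96.875 mg/L
Dose 6 (255 mg at t=45 h): 255·exp(−0.04621·20) = 101.197 mg/L
Dose 7 (330 mg at t=54 h): 330·exp(−0.04621·11) = 198.499 mg/L
Dose 8 (480 mg at t=63 h): 480·exp(−0.04621·2) = 437.627 mg/L
C(65) = 14.138 + 19.173 + 16.525 + 57.004 + 96.875 + 101.197 + 198.499 + 437.627 = 941.037 mg/L

941.037 mg/L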